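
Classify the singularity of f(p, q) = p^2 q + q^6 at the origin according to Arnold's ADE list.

D7

The Hessian of f at 0 is [[0, 0], [0, 0]] with rank 0, so corank 2. A Groebner basis of the Jacobian ideal J(f) in C{p,q} is {p^2/6 + q^5, p^3, p*q}; counting standard monomials gives mu = 7. Corank 2; j^3 = p^2*q has shape L^2 M (L != M), so D-series; mu = 7 gives D_7.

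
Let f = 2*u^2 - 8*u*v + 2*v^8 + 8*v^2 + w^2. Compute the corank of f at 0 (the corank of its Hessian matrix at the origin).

1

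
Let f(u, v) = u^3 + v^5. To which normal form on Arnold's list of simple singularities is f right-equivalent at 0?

E8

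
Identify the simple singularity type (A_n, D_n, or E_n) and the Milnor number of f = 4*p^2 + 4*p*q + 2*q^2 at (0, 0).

Type A_1, Milnor number mu = 1.

The Hessian of f at 0 has rank 2. Corank 0: nondegenerate Morse point, so A_1.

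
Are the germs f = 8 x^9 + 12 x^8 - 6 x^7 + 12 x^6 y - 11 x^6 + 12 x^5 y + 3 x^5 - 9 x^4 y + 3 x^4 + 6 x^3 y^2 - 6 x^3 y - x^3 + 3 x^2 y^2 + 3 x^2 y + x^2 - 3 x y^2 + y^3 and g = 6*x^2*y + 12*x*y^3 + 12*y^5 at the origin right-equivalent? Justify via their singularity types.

No.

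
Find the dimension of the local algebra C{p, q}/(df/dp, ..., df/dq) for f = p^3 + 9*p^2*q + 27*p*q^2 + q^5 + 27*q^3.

The Hessian of f at 0 has rank 0. Corank 2; j^3 = (p + 3*q)^3 is a perfect cube, so E-series; the 5-jet and mu = 8 give E_8.

8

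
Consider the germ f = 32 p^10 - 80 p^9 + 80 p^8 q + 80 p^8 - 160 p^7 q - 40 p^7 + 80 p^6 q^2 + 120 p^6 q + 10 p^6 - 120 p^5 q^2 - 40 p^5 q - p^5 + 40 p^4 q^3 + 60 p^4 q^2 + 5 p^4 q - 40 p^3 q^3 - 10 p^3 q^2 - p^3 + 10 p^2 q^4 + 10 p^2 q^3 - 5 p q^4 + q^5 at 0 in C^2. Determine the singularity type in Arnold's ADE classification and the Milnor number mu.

Type E8, Milnor number mu = 8.

The Hessian of f at 0 is [[0, 0], [0, 0]] with rank 0, so corank 2. A Groebner basis of the Jacobian ideal J(f) in C{p,q} is {q^5, p*q^3 - q^4/4, p^2}; counting standard monomials gives mu = 8. Corank 2; j^3 = -p^3 is a perfect cube, so E-series; the 5-jet and mu = 8 give E_8.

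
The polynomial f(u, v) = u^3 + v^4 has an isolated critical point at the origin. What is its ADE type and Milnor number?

The Hessian of f at 0 has rank 0. Corank 2; j^3 = u^3 is a perfect cube, so E-series; the 4-jet and mu = 6 give E_6.

Type E6, Milnor number mu = 6.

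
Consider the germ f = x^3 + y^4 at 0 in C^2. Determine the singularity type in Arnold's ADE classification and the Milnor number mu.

Type E_{6}, Milnor number mu = 6.

The Hessian of f at 0 is [[0, 0], [0, 0]] with rank 0, so corank 2. A Groebner basis of the Jacobian ideal J(f) in C{x,y} is {y^3, x^2}; counting standard monomials gives mu = 6. Corank 2; j^3 = x^3 is a perfect cube, so E-series; the 4-jet and mu = 6 give E_6.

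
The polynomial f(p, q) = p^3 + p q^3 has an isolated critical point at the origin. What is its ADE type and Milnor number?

The Hessian of f at 0 is [[0, 0], [0, 0]] with rank 0, so corank 2. A Groebner basis of the Jacobian ideal J(f) in C{p,q} is {p^3, p*q^2, 3*p^2 + q^3}; counting standard monomials gives mu = 7. Corank 2; j^3 = p^3 is a perfect cube, so E-series; the 4-jet and mu = 7 give E_7.

Type E_{7}, Milnor number mu = 7.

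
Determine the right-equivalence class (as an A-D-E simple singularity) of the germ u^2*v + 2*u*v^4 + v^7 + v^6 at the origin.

D_{7}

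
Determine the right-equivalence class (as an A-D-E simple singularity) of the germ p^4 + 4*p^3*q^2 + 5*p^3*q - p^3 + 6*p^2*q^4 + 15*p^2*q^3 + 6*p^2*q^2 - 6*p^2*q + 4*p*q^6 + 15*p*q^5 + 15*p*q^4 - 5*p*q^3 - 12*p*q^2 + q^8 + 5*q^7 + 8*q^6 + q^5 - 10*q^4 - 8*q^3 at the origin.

E_{7}

The Hessian of f at 0 is [[0, 0], [0, 0]] with rank 0, so corank 2. A Groebner basis of the Jacobian ideal J(f) in C{p,q} is {-p^2/2 - 2*p*q + q^4 - q^3/6 - 2*q^2, p^3 + 9*p^2 + 36*p*q + 11*q^3 + 36*q^2, p^2*q - 19*p^2/6 - 38*p*q/3 - 91*q^3/18 - 38*q^2/3, 5*p^2/6 + p*q^2 + 10*p*q/3 + 41*q^3/18 + 10*q^2/3}; counting standard monomials gives mu = 7. Corank 2; j^3 = -(p + 2*q)^3 is a perfect cube, so E-series; the 4-jet and mu = 7 give E_7.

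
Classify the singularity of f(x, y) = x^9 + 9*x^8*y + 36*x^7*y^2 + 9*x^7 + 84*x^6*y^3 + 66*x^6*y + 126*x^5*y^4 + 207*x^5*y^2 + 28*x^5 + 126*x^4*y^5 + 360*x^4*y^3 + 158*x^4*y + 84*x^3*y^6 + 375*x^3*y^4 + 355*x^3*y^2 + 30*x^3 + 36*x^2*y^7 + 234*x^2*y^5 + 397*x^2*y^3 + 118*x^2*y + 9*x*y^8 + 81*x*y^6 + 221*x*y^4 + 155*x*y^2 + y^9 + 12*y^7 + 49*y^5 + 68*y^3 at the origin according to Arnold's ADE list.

D_{4}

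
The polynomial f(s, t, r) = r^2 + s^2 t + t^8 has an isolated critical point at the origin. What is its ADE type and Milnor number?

Type D_{9}, Milnor number mu = 9.

The Hessian of f at 0 has rank 1. Corank 2; j^3 = s^2*t has shape L^2 M (L != M), so D-series; mu = 9 gives D_9.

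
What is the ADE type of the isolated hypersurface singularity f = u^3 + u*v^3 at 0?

E_{7}

The Hessian of f at 0 has rank 0. Corank 2; j^3 = u^3 is a perfect cube, so E-series; the 4-jet and mu = 7 give E_7.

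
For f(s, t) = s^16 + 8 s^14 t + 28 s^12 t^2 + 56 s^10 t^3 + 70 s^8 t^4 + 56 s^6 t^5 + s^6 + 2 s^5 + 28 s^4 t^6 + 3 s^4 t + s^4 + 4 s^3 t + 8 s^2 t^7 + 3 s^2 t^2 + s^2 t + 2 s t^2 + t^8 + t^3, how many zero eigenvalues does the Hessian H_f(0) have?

2

The Hessian at 0 is [[0, 0], [0, 0]] of rank 0; hence corank 2.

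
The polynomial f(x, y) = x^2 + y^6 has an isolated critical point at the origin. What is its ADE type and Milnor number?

Type A_{5}, Milnor number mu = 5.

The Hessian of f at 0 has rank 1. Corank 1: A-series; mu = 5 gives A_5.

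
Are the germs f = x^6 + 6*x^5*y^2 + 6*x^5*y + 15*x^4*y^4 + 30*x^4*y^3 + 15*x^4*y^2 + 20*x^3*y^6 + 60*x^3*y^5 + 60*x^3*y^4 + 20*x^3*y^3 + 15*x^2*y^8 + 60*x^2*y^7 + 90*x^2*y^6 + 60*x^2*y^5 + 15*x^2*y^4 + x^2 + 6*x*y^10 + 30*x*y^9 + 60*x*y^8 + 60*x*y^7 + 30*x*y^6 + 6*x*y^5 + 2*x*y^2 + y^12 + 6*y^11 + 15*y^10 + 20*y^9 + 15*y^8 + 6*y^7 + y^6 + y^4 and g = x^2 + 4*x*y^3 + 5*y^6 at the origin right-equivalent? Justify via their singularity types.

Yes.

The Hessian of f at 0 is [[2, 0], [0, 0]] with rank 1, so corank 1. A Groebner basis of the Jacobian ideal J(f) in C{x,y} is {x^3, x^2*y, x + y^2}; counting standard monomials gives mu = 5. Corank 1: A-series; mu = 5 gives A_5. The Hessian of g at 0 is [[2, 0], [0, 0]] with rank 1, so corank 1. A Groebner basis of the Jacobian ideal J(g) in C{x,y} is {x*y^2, x/2 + y^3, x^2}; counting standard monomials gives mu = 5. Corank 1: A-series; mu = 5 gives A_5. Both have type A_5, hence right-equivalent.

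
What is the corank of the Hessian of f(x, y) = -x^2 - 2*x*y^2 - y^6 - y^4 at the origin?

1

Hessian at 0 has rank 1.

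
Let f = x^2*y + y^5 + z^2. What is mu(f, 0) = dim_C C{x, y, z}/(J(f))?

6

The Hessian of f at 0 has rank 1. Corank 2; j^3 = x^2*y has shape L^2 M (L != M), so D-series; mu = 6 gives D_6.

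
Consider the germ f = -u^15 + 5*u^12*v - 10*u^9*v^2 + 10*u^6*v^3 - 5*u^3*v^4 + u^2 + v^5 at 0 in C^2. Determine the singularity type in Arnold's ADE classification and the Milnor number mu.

The Hessian of f at 0 is [[2, 0], [0, 0]] with rank 1, so corank 1. A Groebner basis of the Jacobian ideal J(f) in C{u,v} is {v^4, u}; counting standard monomials gives mu = 4. Corank 1: A-series; mu = 4 gives A_4.

Type A_4, Milnor number mu = 4.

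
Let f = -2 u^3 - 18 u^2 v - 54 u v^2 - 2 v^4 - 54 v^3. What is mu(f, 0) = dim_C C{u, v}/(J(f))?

The Hessian of f at 0 is [[0, 0], [0, 0]] with rank 0, so corank 2. A Groebner basis of the Jacobian ideal J(f) in C{u,v} is {v^3, u^2 + 6*u*v + 9*v^2}; counting standard monomials gives mu = 6. Corank 2; j^3 = -2*(u + 3*v)^3 is a perfect cube, so E-series; the 4-jet and mu = 6 give E_6.

6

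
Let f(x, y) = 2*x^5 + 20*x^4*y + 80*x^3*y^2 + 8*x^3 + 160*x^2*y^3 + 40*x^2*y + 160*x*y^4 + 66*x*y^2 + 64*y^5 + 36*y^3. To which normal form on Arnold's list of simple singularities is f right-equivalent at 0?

D_6

The Hessian of f at 0 has rank 0. Corank 2; j^3 = 2*(x + 2*y)*(2*x + 3*y)^2 has shape L^2 M (L != M), so D-series; mu = 6 gives D_6.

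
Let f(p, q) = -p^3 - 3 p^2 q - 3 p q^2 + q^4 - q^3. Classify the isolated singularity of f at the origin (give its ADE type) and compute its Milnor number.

Type E6, Milnor number mu = 6.

The Hessian of f at 0 has rank 0. Corank 2; j^3 = -(p + q)^3 is a perfect cube, so E-series; the 4-jet and mu = 6 give E_6.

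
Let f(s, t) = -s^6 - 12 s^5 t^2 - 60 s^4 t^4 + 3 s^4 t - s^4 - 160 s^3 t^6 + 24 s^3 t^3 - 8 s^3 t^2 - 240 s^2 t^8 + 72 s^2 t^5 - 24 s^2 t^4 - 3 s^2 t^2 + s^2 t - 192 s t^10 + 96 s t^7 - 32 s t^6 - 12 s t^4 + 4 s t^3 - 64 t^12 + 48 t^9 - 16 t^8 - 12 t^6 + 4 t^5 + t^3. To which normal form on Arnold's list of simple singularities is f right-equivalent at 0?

The Hessian of f at 0 has rank 0. Corank 2; j^3 = t*(s^2 + t^2) splits into three distinct lines over C (the quadratic factor has nonzero discriminant), so D_4.

D_4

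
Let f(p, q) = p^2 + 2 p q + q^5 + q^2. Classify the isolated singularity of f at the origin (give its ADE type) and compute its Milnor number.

The Hessian of f at 0 has rank 1. Corank 1: A-series; mu = 4 gives A_4.

Type A_{4}, Milnor number mu = 4.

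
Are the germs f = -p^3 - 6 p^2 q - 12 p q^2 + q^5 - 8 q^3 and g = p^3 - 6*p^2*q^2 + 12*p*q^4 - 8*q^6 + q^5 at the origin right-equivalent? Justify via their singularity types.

The Hessian of f at 0 is [[0, 0], [0, 0]] with rank 0, so corank 2. A Groebner basis of the Jacobian ideal J(f) in C{p,q} is {q^4, p^2 + 4*p*q + 4*q^2}; counting standard monomials gives mu = 8. Corank 2; j^3 = -(p + 2*q)^3 is a perfect cube, so E-series; the 5-jet and mu = 8 give E_8. The Hessian of g at 0 is [[0, 0], [0, 0]] with rank 0, so corank 2. A Groebner basis of the Jacobian ideal J(g) in C{p,q} is {q^4, p^3, -p^2/4 + p*q^2}; counting standard monomials gives mu = 8. Corank 2; j^3 = p^3 is a perfect cube, so E-series; the 5-jet and mu = 8 give E_8. Both have type E_8, hence right-equivalent.

Yes.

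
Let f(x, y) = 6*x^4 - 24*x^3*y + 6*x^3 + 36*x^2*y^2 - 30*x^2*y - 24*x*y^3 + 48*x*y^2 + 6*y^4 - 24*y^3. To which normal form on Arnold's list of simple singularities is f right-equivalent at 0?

D_5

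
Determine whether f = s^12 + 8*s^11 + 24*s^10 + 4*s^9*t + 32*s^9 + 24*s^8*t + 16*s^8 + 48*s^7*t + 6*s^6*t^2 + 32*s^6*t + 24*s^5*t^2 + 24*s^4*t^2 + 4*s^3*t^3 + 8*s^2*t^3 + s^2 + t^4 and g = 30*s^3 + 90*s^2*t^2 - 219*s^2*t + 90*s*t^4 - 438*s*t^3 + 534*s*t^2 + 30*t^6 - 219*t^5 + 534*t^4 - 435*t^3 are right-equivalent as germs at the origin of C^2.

No.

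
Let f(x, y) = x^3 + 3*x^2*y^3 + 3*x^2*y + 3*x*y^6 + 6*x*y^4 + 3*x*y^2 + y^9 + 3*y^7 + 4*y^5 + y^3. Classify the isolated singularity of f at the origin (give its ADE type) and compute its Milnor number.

Type E_{8}, Milnor number mu = 8.

The Hessian of f at 0 is [[0, 0], [0, 0]] with rank 0, so corank 2. A Groebner basis of the Jacobian ideal J(f) in C{x,y} is {x^2/2 + x*y^3 + x*y + y^2/2, y^4, x^3 - 3*x*y^2 - 2*y^3, x^2*y + 2*x*y^2 + y^3}; counting standard monomials gives mu = 8. Corank 2; j^3 = (x + y)^3 is a perfect cube, so E-series; the 5-jet and mu = 8 give E_8.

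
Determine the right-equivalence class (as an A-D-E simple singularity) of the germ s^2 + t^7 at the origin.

A6

The Hessian of f at 0 is [[2, 0], [0, 0]] with rank 1, so corank 1. A Groebner basis of the Jacobian ideal J(f) in C{s,t} is {t^6, s}; counting standard monomials gives mu = 6. Corank 1: A-series; mu = 6 gives A_6.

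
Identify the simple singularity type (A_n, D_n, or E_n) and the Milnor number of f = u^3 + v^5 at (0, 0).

Type E_{8}, Milnor number mu = 8.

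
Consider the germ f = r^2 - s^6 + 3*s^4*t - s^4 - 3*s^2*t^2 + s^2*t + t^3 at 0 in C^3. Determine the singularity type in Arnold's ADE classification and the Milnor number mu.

Type D4, Milnor number mu = 4.

The Hessian of f at 0 has rank 1. Corank 2; j^3 = t*(s^2 + t^2) splits into three distinct lines over C (the quadratic factor has nonzero discriminant), so D_4.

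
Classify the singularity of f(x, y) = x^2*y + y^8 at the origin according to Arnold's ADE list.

The Hessian of f at 0 has rank 0. Corank 2; j^3 = x^2*y has shape L^2 M (L != M), so D-series; mu = 9 gives D_9.

D_{9}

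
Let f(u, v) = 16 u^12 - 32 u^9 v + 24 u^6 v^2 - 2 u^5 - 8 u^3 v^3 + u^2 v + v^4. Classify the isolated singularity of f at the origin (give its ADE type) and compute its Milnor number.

The Hessian of f at 0 is [[0, 0], [0, 0]] with rank 0, so corank 2. A Groebner basis of the Jacobian ideal J(f) in C{u,v} is {u^3, u^2/4 + v^3, u*v}; counting standard monomials gives mu = 5. Corank 2; j^3 = u^2*v has shape L^2 M (L != M), so D-series; mu = 5 gives D_5.

Type D5, Milnor number mu = 5.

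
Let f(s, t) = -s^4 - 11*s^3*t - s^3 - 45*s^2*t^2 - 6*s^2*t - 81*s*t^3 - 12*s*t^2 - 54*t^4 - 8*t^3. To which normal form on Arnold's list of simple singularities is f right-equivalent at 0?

E7

The Hessian of f at 0 has rank 0. Corank 2; j^3 = -(s + 2*t)^3 is a perfect cube, so E-series; the 4-jet and mu = 7 give E_7.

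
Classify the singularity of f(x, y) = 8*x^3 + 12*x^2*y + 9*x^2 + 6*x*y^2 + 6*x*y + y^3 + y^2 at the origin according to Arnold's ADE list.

A_{2}

The Hessian of f at 0 has rank 1. Corank 1: A-series; mu = 2 gives A_2.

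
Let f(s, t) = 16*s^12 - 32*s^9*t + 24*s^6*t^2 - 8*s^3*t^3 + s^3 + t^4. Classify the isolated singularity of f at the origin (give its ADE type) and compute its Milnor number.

Type E_{6}, Milnor number mu = 6.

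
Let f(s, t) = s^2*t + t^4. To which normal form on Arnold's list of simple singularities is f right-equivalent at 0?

D_5

The Hessian of f at 0 is [[0, 0], [0, 0]] with rank 0, so corank 2. A Groebner basis of the Jacobian ideal J(f) in C{s,t} is {s^3, s^2/4 + t^3, s*t}; counting standard monomials gives mu = 5. Corank 2; j^3 = s^2*t has shape L^2 M (L != M), so D-series; mu = 5 gives D_5.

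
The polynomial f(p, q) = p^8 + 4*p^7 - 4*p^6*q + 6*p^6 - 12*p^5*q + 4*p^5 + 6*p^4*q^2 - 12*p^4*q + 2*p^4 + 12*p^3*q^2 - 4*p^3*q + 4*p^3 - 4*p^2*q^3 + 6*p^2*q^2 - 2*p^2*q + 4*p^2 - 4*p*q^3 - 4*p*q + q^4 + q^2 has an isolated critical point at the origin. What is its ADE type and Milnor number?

Type A3, Milnor number mu = 3.

The Hessian of f at 0 has rank 1. Corank 1: A-series; mu = 3 gives A_3.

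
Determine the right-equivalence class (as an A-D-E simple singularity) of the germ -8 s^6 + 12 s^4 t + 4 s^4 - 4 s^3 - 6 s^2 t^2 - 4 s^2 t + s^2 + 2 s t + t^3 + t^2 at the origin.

The Hessian of f at 0 is [[2, 2], [2, 2]] with rank 1, so corank 1. A Groebner basis of the Jacobian ideal J(f) in C{s,t} is {t^2, s + t}; counting standard monomials gives mu = 2. Corank 1: A-series; mu = 2 gives A_2.

A_{2}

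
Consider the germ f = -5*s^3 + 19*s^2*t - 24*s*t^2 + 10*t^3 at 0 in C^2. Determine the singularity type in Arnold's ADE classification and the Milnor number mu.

Type D_4, Milnor number mu = 4.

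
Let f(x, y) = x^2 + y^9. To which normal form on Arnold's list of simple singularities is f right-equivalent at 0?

The Hessian of f at 0 has rank 1. Corank 1: A-series; mu = 8 gives A_8.

A8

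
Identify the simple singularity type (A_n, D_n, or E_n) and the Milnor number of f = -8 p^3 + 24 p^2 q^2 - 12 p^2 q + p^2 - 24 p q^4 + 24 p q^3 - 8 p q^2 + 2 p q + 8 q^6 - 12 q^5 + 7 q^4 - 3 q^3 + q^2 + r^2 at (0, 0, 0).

The Hessian of f at 0 has rank 2. Corank 1: A-series; mu = 2 gives A_2.

Type A2, Milnor number mu = 2.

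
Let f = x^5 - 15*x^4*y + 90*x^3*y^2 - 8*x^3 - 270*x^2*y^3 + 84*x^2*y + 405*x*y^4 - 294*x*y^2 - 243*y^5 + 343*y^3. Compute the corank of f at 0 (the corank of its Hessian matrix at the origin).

2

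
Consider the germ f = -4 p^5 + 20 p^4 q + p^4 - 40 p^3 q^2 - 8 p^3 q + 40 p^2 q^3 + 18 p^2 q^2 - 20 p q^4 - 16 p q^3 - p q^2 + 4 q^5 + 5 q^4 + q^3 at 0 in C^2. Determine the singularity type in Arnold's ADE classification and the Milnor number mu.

The Hessian of f at 0 is [[0, 0], [0, 0]] with rank 0, so corank 2. A Groebner basis of the Jacobian ideal J(f) in C{p,q} is {p^3 - q^2/4, q^3, p*q - q^2/2}; counting standard monomials gives mu = 5. Corank 2; j^3 = -q^2*(p - q) has shape L^2 M (L != M), so D-series; mu = 5 gives D_5.

Type D_5, Milnor number mu = 5.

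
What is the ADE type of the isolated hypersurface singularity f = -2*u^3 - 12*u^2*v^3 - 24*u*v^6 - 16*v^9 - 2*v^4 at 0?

The Hessian of f at 0 has rank 0. Corank 2; j^3 = -2*u^3 is a perfect cube, so E-series; the 4-jet and mu = 6 give E_6.

E6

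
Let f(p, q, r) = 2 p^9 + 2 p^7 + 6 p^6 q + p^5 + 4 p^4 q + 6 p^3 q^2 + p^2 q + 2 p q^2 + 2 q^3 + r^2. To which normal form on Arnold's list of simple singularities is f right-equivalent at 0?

D4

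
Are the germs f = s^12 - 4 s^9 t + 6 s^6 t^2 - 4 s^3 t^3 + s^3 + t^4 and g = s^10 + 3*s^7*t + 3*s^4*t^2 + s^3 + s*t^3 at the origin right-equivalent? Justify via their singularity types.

No.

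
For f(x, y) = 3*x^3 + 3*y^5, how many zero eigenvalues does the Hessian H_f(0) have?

2

Hessian at 0 has rank 0.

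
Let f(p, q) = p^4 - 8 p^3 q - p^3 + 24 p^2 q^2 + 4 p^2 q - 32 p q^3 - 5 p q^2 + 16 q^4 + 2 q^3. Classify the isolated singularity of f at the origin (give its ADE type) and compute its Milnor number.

Type D5, Milnor number mu = 5.

The Hessian of f at 0 is [[0, 0], [0, 0]] with rank 0, so corank 2. A Groebner basis of the Jacobian ideal J(f) in C{p,q} is {p*q^2 + p*q/4 - q^2/4, p*q/4 + q^3 - q^2/4, p^2 - 3*p*q + 2*q^2}; counting standard monomials gives mu = 5. Corank 2; j^3 = -(p - 2*q)*(p - q)^2 has shape L^2 M (L != M), so D-series; mu = 5 gives D_5.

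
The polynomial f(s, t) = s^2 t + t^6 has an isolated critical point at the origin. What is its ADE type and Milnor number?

Type D7, Milnor number mu = 7.

The Hessian of f at 0 has rank 0. Corank 2; j^3 = s^2*t has shape L^2 M (L != M), so D-series; mu = 7 gives D_7.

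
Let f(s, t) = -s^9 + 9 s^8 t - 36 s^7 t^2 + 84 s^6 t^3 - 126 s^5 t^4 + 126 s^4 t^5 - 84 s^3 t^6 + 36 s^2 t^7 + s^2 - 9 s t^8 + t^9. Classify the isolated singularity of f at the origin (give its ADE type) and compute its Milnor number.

The Hessian of f at 0 has rank 1. Corank 1: A-series; mu = 8 gives A_8.

Type A8, Milnor number mu = 8.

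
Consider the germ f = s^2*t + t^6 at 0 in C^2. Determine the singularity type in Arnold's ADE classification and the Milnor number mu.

Type D7, Milnor number mu = 7.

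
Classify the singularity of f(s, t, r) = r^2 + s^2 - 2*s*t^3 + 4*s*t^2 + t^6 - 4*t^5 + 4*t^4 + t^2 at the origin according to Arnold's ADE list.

The Hessian of f at 0 has rank 3. Corank 0: nondegenerate Morse point, so A_1.

A_1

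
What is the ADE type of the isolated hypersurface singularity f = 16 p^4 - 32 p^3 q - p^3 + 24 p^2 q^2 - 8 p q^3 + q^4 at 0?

The Hessian of f at 0 is [[0, 0], [0, 0]] with rank 0, so corank 2. A Groebner basis of the Jacobian ideal J(f) in C{p,q} is {q^4, p*q^2 - q^3/6, p^2}; counting standard monomials gives mu = 6. Corank 2; j^3 = -p^3 is a perfect cube, so E-series; the 4-jet and mu = 6 give E_6.

E6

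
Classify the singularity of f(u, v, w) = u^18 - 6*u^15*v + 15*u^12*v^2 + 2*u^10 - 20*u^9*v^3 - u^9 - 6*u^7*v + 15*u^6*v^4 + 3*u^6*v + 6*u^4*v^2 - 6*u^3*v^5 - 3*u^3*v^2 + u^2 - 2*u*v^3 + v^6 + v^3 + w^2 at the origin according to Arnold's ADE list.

The Hessian of f at 0 is [[2, 0, 0], [0, 0, 0], [0, 0, 2]] with rank 2, so corank 1. A Groebner basis of the Jacobian ideal J(f) in C{u,v,w} is {v^2, u, w}; counting standard monomials gives mu = 2. Corank 1: A-series; mu = 2 gives A_2.

A_{2}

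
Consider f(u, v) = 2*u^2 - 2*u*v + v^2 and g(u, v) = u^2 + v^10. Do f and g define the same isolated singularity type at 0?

The Hessian of f at 0 has rank 2. Corank 0: nondegenerate Morse point, so A_1. The Hessian of g at 0 has rank 1. Corank 1: A-series; mu = 9 gives A_9. f is A_1 but g is A_9, hence not right-equivalent.

No.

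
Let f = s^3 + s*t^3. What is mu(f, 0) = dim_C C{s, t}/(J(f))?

7

The Hessian of f at 0 is [[0, 0], [0, 0]] with rank 0, so corank 2. A Groebner basis of the Jacobian ideal J(f) in C{s,t} is {s^3, s*t^2, 3*s^2 + t^3}; counting standard monomials gives mu = 7. Corank 2; j^3 = s^3 is a perfect cube, so E-series; the 4-jet and mu = 7 give E_7.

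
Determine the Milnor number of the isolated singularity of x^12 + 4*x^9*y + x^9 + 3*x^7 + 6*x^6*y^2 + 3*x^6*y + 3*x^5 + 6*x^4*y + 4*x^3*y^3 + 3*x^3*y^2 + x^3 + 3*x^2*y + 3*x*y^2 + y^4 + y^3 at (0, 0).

The Hessian of f at 0 is [[0, 0], [0, 0]] with rank 0, so corank 2. A Groebner basis of the Jacobian ideal J(f) in C{x,y} is {y^3, x^2 + 2*x*y + y^2}; counting standard monomials gives mu = 6. Corank 2; j^3 = (x + y)^3 is a perfect cube, so E-series; the 4-jet and mu = 6 give E_6.

6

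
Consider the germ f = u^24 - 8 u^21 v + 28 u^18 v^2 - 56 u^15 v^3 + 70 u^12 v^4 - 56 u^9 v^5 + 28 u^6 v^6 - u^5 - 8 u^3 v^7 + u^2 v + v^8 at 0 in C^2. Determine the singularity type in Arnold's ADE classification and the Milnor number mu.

The Hessian of f at 0 has rank 0. Corank 2; j^3 = u^2*v has shape L^2 M (L != M), so D-series; mu = 9 gives D_9.

Type D_{9}, Milnor number mu = 9.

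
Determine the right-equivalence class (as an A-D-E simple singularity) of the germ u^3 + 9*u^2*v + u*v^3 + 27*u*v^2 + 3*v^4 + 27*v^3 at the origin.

The Hessian of f at 0 is [[0, 0], [0, 0]] with rank 0, so corank 2. A Groebner basis of the Jacobian ideal J(f) in C{u,v} is {u^3 + 9*u^2*v + 162*u^2 + 972*u*v + 1458*v^2, -9*u^2 + u*v^2 - 54*u*v - 81*v^2, 3*u^2 + 18*u*v + v^3 + 27*v^2}; counting standard monomials gives mu = 7. Corank 2; j^3 = (u + 3*v)^3 is a perfect cube, so E-series; the 4-jet and mu = 7 give E_7.

E_7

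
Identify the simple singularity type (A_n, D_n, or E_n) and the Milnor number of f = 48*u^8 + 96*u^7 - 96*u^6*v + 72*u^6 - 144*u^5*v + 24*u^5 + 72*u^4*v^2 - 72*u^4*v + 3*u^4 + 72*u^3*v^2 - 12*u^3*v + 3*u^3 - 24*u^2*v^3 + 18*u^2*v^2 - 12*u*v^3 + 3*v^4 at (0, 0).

Type E_{6}, Milnor number mu = 6.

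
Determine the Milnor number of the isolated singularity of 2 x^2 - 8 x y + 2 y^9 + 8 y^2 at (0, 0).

8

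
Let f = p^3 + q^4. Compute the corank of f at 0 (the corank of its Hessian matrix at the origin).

2

Hessian at 0 has rank 0.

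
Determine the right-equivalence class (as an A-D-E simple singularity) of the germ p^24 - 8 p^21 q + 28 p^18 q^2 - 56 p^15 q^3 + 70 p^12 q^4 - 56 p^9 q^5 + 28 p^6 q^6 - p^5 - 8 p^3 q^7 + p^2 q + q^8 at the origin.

D9

The Hessian of f at 0 is [[0, 0], [0, 0]] with rank 0, so corank 2. A Groebner basis of the Jacobian ideal J(f) in C{p,q} is {p^2/8 + q^7, p^3, p*q}; counting standard monomials gives mu = 9. Corank 2; j^3 = p^2*q has shape L^2 M (L != M), so D-series; mu = 9 gives D_9.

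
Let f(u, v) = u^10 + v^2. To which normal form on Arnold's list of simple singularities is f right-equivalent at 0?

A9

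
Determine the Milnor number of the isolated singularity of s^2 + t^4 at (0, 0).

The Hessian of f at 0 has rank 1. Corank 1: A-series; mu = 3 gives A_3.

3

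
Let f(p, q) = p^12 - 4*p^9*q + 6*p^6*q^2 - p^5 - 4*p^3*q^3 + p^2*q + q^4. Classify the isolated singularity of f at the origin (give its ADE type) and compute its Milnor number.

The Hessian of f at 0 has rank 0. Corank 2; j^3 = p^2*q has shape L^2 M (L != M), so D-series; mu = 5 gives D_5.

Type D_5, Milnor number mu = 5.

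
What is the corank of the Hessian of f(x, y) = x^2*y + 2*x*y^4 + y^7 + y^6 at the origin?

2

The Hessian at 0 is [[0, 0], [0, 0]] of rank 0; hence corank 2.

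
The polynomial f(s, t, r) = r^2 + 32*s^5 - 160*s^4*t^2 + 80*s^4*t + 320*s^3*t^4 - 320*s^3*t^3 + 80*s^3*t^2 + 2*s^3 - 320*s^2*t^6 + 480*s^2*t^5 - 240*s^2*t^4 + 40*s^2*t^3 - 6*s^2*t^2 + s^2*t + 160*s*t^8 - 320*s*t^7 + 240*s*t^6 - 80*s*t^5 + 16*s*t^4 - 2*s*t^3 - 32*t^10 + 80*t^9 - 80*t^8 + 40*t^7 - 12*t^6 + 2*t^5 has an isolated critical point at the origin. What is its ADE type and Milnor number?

Type D6, Milnor number mu = 6.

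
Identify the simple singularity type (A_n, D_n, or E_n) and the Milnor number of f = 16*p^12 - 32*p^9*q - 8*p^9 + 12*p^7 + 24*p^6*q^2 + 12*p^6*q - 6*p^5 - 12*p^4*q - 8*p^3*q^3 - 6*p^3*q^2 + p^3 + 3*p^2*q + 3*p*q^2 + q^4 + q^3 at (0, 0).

Type E_6, Milnor number mu = 6.

The Hessian of f at 0 is [[0, 0], [0, 0]] with rank 0, so corank 2. A Groebner basis of the Jacobian ideal J(f) in C{p,q} is {q^3, p^2 + 2*p*q + q^2}; counting standard monomials gives mu = 6. Corank 2; j^3 = (p + q)^3 is a perfect cube, so E-series; the 4-jet and mu = 6 give E_6.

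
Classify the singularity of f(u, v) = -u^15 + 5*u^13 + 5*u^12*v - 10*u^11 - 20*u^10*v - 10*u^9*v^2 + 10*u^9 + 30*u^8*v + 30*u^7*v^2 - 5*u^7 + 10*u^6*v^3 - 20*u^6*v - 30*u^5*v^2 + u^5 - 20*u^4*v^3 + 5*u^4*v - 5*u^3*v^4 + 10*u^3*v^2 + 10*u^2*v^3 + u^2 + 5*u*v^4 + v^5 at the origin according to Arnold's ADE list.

The Hessian of f at 0 has rank 1. Corank 1: A-series; mu = 4 gives A_4.

A4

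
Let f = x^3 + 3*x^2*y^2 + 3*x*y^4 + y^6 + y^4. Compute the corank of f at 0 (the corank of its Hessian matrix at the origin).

2

Hessian at 0 has rank 0.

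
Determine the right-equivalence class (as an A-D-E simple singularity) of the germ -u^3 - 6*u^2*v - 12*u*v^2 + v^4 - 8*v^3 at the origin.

E_6

The Hessian of f at 0 is [[0, 0], [0, 0]] with rank 0, so corank 2. A Groebner basis of the Jacobian ideal J(f) in C{u,v} is {v^3, u^2 + 4*u*v + 4*v^2}; counting standard monomials gives mu = 6. Corank 2; j^3 = -(u + 2*v)^3 is a perfect cube, so E-series; the 4-jet and mu = 6 give E_6.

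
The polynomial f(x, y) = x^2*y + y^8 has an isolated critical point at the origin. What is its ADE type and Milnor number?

Type D9, Milnor number mu = 9.

The Hessian of f at 0 has rank 0. Corank 2; j^3 = x^2*y has shape L^2 M (L != M), so D-series; mu = 9 gives D_9.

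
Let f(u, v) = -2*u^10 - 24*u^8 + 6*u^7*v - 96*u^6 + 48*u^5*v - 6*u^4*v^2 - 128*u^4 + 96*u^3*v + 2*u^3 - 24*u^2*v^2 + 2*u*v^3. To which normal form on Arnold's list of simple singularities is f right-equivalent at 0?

E7

The Hessian of f at 0 has rank 0. Corank 2; j^3 = 2*u^3 is a perfect cube, so E-series; the 4-jet and mu = 7 give E_7.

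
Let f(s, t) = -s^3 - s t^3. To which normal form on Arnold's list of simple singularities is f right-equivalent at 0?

E_7

The Hessian of f at 0 has rank 0. Corank 2; j^3 = -s^3 is a perfect cube, so E-series; the 4-jet and mu = 7 give E_7.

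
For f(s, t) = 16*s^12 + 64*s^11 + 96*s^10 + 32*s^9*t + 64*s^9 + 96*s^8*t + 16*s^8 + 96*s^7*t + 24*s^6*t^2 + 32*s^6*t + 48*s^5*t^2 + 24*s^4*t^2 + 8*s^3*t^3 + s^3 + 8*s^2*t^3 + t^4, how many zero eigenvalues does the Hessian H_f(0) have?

Hessian at 0 has rank 0.

2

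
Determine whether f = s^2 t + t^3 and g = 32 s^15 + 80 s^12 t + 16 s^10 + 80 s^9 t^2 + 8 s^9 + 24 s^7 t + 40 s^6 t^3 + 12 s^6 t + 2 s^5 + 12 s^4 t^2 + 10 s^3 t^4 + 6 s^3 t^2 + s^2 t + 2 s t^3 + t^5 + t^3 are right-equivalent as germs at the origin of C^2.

Yes.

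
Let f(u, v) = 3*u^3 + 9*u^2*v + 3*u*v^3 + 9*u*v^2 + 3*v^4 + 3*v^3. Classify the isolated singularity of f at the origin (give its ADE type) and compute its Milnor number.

Type E_{7}, Milnor number mu = 7.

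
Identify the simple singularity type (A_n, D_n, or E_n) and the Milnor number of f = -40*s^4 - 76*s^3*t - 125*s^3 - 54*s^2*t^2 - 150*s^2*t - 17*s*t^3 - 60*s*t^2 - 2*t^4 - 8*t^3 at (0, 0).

The Hessian of f at 0 is [[0, 0], [0, 0]] with rank 0, so corank 2. A Groebner basis of the Jacobian ideal J(f) in C{s,t} is {1171875*s^2/4 + 234375*s*t + t^4 + 125*t^3/4 + 46875*t^2, s^3 + 675*s^2/2 + 270*s*t + t^3/10 + 54*t^2, s^2*t - 2125*s^2/4 - 425*s*t - 13*t^3/60 - 85*t^2, 625*s^2 + s*t^2 + 500*s*t + 7*t^3/15 + 100*t^2}; counting standard monomials gives mu = 7. Corank 2; j^3 = -(5*s + 2*t)^3 is a perfect cube, so E-series; the 4-jet and mu = 7 give E_7.

Type E_7, Milnor number mu = 7.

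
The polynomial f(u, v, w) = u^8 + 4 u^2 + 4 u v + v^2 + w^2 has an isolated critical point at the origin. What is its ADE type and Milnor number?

The Hessian of f at 0 has rank 2. Corank 1: A-series; mu = 7 gives A_7.

Type A7, Milnor number mu = 7.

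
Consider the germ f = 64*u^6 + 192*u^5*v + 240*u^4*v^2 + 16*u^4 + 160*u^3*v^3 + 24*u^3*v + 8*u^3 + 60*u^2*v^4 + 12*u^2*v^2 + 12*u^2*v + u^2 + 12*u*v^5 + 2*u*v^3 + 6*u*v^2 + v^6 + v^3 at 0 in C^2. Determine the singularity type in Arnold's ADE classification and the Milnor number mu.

Type A_2, Milnor number mu = 2.

The Hessian of f at 0 is [[2, 0], [0, 0]] with rank 1, so corank 1. A Groebner basis of the Jacobian ideal J(f) in C{u,v} is {v^2, u}; counting standard monomials gives mu = 2. Corank 1: A-series; mu = 2 gives A_2.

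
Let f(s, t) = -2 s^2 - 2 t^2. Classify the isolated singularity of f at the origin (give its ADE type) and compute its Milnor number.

Type A_{1}, Milnor number mu = 1.

The Hessian of f at 0 is [[-4, 0], [0, -4]] with rank 2, so corank 0. A Groebner basis of the Jacobian ideal J(f) in C{s,t} is {s, t}; counting standard monomials gives mu = 1. Corank 0: nondegenerate Morse point, so A_1.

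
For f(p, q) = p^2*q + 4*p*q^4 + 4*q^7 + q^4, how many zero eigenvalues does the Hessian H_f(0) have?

2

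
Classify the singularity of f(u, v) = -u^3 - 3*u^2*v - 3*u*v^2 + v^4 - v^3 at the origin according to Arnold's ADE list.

E6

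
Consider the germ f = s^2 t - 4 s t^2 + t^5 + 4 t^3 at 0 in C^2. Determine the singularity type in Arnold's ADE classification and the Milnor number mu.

Type D_6, Milnor number mu = 6.

The Hessian of f at 0 has rank 0. Corank 2; j^3 = t*(s - 2*t)^2 has shape L^2 M (L != M), so D-series; mu = 6 gives D_6.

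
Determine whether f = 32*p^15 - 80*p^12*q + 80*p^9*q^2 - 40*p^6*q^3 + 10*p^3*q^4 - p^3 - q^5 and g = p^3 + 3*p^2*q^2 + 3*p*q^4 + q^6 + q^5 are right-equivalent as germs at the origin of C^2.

Yes.

The Hessian of f at 0 has rank 0. Corank 2; j^3 = -p^3 is a perfect cube, so E-series; the 5-jet and mu = 8 give E_8. The Hessian of g at 0 has rank 0. Corank 2; j^3 = p^3 is a perfect cube, so E-series; the 5-jet and mu = 8 give E_8. Both have type E_8, hence right-equivalent.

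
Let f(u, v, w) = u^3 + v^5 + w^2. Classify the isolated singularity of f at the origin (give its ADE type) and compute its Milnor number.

Type E8, Milnor number mu = 8.

The Hessian of f at 0 is [[0, 0, 0], [0, 0, 0], [0, 0, 2]] with rank 1, so corank 2. A Groebner basis of the Jacobian ideal J(f) in C{u,v,w} is {v^4, u^2, w}; counting standard monomials gives mu = 8. Corank 2; j^3 = u^3 is a perfect cube, so E-series; the 5-jet and mu = 8 give E_8.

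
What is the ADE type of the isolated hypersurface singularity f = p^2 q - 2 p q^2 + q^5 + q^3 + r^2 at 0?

The Hessian of f at 0 has rank 1. Corank 2; j^3 = q*(p - q)^2 has shape L^2 M (L != M), so D-series; mu = 6 gives D_6.

D6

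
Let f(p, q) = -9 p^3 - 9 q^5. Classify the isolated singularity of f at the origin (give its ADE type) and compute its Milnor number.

Type E_8, Milnor number mu = 8.

The Hessian of f at 0 has rank 0. Corank 2; j^3 = -9*p^3 is a perfect cube, so E-series; the 5-jet and mu = 8 give E_8.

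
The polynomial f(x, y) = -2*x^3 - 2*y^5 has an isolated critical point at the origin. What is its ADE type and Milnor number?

The Hessian of f at 0 has rank 0. Corank 2; j^3 = -2*x^3 is a perfect cube, so E-series; the 5-jet and mu = 8 give E_8.

Type E_{8}, Milnor number mu = 8.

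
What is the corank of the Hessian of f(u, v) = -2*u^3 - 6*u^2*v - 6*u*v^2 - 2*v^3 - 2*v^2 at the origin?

1

The Hessian at 0 is [[0, 0], [0, -4]] of rank 1; hence corank 1.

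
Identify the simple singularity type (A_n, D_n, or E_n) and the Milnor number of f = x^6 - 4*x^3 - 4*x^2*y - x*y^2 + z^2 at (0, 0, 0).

Type D_{7}, Milnor number mu = 7.

The Hessian of f at 0 has rank 1. Corank 2; j^3 = -x*(2*x + y)^2 has shape L^2 M (L != M), so D-series; mu = 7 gives D_7.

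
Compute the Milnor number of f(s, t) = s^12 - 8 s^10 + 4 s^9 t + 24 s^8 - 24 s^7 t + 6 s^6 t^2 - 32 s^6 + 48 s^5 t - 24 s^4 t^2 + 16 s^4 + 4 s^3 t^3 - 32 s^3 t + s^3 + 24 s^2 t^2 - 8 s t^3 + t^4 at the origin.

The Hessian of f at 0 is [[0, 0], [0, 0]] with rank 0, so corank 2. A Groebner basis of the Jacobian ideal J(f) in C{s,t} is {t^4, s*t^2 - t^3/6, s^2}; counting standard monomials gives mu = 6. Corank 2; j^3 = s^3 is a perfect cube, so E-series; the 4-jet and mu = 6 give E_6.

6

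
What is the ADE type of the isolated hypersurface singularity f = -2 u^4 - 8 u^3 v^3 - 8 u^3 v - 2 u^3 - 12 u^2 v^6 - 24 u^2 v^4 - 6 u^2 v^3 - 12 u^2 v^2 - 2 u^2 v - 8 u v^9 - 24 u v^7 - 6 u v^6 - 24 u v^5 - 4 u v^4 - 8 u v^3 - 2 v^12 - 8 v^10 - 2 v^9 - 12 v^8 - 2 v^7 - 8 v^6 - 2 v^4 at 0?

D5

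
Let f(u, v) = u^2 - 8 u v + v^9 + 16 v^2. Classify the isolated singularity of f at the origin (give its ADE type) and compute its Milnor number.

The Hessian of f at 0 has rank 1. Corank 1: A-series; mu = 8 gives A_8.

Type A_8, Milnor number mu = 8.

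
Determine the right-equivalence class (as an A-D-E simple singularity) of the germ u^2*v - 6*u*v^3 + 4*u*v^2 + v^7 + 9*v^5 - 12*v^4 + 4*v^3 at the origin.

D_8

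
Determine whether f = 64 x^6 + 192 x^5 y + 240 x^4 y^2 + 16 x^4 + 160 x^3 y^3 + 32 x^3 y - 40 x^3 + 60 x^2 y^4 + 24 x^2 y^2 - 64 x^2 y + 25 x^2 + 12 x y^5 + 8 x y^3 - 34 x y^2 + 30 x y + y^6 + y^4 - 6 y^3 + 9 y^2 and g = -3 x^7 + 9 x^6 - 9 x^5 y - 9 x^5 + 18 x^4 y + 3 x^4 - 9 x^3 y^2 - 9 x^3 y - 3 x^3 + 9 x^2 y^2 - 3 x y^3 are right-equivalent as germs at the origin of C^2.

The Hessian of f at 0 has rank 1. Corank 1: A-series; mu = 5 gives A_5. The Hessian of g at 0 has rank 0. Corank 2; j^3 = -3*x^3 is a perfect cube, so E-series; the 4-jet and mu = 7 give E_7. f is A_5 but g is E_7, hence not right-equivalent.

No.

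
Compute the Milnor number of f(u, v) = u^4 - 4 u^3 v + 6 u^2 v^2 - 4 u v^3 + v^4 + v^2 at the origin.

3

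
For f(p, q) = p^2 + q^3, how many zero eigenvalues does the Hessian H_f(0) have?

1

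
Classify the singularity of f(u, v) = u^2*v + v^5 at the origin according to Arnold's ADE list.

The Hessian of f at 0 is [[0, 0], [0, 0]] with rank 0, so corank 2. A Groebner basis of the Jacobian ideal J(f) in C{u,v} is {u^2/5 + v^4, u^3, u*v}; counting standard monomials gives mu = 6. Corank 2; j^3 = u^2*v has shape L^2 M (L != M), so D-series; mu = 6 gives D_6.

D6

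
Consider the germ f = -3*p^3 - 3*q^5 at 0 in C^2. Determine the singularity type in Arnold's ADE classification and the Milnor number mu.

The Hessian of f at 0 has rank 0. Corank 2; j^3 = -3*p^3 is a perfect cube, so E-series; the 5-jet and mu = 8 give E_8.

Type E_8, Milnor number mu = 8.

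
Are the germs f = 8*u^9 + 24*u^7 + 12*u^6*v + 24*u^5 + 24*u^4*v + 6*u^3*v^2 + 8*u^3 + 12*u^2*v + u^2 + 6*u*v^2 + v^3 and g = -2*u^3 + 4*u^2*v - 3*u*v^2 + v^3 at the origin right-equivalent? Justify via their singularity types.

No.

The Hessian of f at 0 has rank 1. Corank 1: A-series; mu = 2 gives A_2. The Hessian of g at 0 has rank 0. Corank 2; j^3 = -(u - v)*(2*u^2 - 2*u*v + v^2) splits into three distinct lines over C (the quadratic factor has nonzero discriminant), so D_4. f is A_2 but g is D_4, hence not right-equivalent.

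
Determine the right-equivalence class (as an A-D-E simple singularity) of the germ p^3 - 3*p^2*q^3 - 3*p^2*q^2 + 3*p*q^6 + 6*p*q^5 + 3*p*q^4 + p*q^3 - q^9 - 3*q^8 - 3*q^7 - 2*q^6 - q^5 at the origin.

E_7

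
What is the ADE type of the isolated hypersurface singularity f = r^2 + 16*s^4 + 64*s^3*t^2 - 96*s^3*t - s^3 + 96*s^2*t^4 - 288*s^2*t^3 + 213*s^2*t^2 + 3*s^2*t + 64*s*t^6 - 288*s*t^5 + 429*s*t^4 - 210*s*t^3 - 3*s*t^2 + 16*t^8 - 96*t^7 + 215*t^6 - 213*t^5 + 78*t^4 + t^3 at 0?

E_{6}

The Hessian of f at 0 has rank 1. Corank 2; j^3 = -(s - t)^3 is a perfect cube, so E-series; the 4-jet and mu = 6 give E_6.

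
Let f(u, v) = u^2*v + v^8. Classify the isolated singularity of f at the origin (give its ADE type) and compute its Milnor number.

The Hessian of f at 0 has rank 0. Corank 2; j^3 = u^2*v has shape L^2 M (L != M), so D-series; mu = 9 gives D_9.

Type D_{9}, Milnor number mu = 9.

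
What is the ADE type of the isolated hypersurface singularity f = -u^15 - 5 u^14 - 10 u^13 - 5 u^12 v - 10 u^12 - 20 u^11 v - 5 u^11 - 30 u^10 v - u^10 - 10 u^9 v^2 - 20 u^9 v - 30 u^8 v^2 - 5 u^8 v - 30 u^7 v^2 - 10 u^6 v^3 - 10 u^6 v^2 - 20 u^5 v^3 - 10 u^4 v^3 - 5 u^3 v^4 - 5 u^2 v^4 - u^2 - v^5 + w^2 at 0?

A4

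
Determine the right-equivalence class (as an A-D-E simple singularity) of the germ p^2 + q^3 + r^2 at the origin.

A_2

The Hessian of f at 0 has rank 2. Corank 1: A-series; mu = 2 gives A_2.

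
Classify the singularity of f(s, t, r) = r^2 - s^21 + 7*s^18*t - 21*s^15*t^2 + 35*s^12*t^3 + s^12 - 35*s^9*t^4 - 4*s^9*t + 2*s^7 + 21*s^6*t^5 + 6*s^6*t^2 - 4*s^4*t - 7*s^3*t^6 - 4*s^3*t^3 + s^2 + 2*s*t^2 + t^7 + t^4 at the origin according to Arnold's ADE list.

The Hessian of f at 0 has rank 2. Corank 1: A-series; mu = 6 gives A_6.

A_{6}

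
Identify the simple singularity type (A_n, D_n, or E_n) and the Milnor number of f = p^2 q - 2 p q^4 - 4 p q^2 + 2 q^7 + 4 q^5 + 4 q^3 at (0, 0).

Type D_{8}, Milnor number mu = 8.

The Hessian of f at 0 is [[0, 0], [0, 0]] with rank 0, so corank 2. A Groebner basis of the Jacobian ideal J(f) in C{p,q} is {p^2/6 + p*q^3 - 8*p*q/3 + 14*q^2/3, -p*q + q^4 + 2*q^2, p^3 - 12*p*q^2 + 16*q^3, p^2*q - 4*p*q^2 + 4*q^3}; counting standard monomials gives mu = 8. Corank 2; j^3 = q*(p - 2*q)^2 has shape L^2 M (L != M), so D-series; mu = 8 gives D_8.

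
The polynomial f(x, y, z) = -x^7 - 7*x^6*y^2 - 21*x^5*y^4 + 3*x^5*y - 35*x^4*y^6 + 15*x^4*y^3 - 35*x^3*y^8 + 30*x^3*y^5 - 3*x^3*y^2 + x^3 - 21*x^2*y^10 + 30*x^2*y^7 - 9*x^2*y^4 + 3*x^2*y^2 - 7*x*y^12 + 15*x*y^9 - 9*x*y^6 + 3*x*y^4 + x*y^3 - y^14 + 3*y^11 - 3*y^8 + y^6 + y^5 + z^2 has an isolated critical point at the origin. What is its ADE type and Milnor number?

Type E_7, Milnor number mu = 7.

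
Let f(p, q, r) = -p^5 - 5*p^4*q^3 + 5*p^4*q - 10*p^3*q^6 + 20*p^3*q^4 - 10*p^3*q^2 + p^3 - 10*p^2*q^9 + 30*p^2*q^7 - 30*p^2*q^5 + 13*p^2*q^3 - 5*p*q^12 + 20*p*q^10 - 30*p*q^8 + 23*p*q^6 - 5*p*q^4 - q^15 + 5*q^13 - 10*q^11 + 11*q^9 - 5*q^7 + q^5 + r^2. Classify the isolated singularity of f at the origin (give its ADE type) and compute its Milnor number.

The Hessian of f at 0 has rank 1. Corank 2; j^3 = p^3 is a perfect cube, so E-series; the 5-jet and mu = 8 give E_8.

Type E8, Milnor number mu = 8.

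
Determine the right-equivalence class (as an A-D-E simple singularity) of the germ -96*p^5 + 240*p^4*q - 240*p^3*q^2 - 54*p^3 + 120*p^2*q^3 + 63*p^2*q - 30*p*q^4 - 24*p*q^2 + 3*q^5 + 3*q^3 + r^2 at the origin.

The Hessian of f at 0 has rank 1. Corank 2; j^3 = -3*(2*p - q)*(3*p - q)^2 has shape L^2 M (L != M), so D-series; mu = 6 gives D_6.

D_6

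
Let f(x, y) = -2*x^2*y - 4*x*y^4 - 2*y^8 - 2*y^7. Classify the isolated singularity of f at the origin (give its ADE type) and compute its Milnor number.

The Hessian of f at 0 has rank 0. Corank 2; j^3 = -2*x^2*y has shape L^2 M (L != M), so D-series; mu = 9 gives D_9.

Type D9, Milnor number mu = 9.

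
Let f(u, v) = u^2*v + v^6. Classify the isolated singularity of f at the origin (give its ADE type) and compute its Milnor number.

The Hessian of f at 0 is [[0, 0], [0, 0]] with rank 0, so corank 2. A Groebner basis of the Jacobian ideal J(f) in C{u,v} is {u^2/6 + v^5, u^3, u*v}; counting standard monomials gives mu = 7. Corank 2; j^3 = u^2*v has shape L^2 M (L != M), so D-series; mu = 7 gives D_7.

Type D_{7}, Milnor number mu = 7.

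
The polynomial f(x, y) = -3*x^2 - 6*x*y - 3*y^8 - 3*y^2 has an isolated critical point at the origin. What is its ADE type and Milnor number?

Type A_7, Milnor number mu = 7.

The Hessian of f at 0 has rank 1. Corank 1: A-series; mu = 7 gives A_7.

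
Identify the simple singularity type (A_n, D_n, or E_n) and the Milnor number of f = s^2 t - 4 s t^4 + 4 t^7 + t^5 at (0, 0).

Type D_6, Milnor number mu = 6.

The Hessian of f at 0 is [[0, 0], [0, 0]] with rank 0, so corank 2. A Groebner basis of the Jacobian ideal J(f) in C{s,t} is {-s*t/2 + t^4, s*t^2, s^2 + 5*s*t/2}; counting standard monomials gives mu = 6. Corank 2; j^3 = s^2*t has shape L^2 M (L != M), so D-series; mu = 6 gives D_6.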